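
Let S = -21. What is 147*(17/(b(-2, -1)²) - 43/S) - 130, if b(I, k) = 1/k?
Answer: 2670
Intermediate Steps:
147*(17/(b(-2, -1)²) - 43/S) - 130 = 147*(17/((1/(-1))²) - 43/(-21)) - 130 = 147*(17/((-1)²) - 43*(-1/21)) - 130 = 147*(17/1 + 43/21) - 130 = 147*(17*1 + 43/21) - 130 = 147*(17 + 43/21) - 130 = 147*(400/21) - 130 = 2800 - 130 = 2670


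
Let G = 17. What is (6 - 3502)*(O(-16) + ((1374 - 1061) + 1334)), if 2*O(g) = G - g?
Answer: -5815596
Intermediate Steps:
O(g) = 17/2 - g/2 (O(g) = (17 - g)/2 = 17/2 - g/2)
(6 - 3502)*(O(-16) + ((1374 - 1061) + 1334)) = (6 - 3502)*((17/2 - 1/2*(-16)) + ((1374 - 1061) + 1334)) = -3496*((17/2 + 8) + (313 + 1334)) = -3496*(33/2 + 1647) = -3496*3327/2 = -5815596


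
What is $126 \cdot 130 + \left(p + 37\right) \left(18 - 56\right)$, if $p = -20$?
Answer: $15734$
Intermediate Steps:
$126 \cdot 130 + \left(p + 37\right) \left(18 - 56\right) = 126 \cdot 130 + \left(-20 + 37\right) \left(18 - 56\right) = 16380 + 17 \left(-38\right) = 16380 - 646 = 15734$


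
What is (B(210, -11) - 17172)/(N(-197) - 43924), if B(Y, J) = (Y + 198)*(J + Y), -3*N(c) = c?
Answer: -38412/26315 ≈ -1.4597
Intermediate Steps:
N(c) = -c/3
B(Y, J) = (198 + Y)*(J + Y)
(B(210, -11) - 17172)/(N(-197) - 43924) = ((210**2 + 198*(-11) + 198*210 - 11*210) - 17172)/(-1/3*(-197) - 43924) = ((44100 - 2178 + 41580 - 2310) - 17172)/(197/3 - 43924) = (81192 - 17172)/(-131575/3) = 64020*(-3/131575) = -38412/26315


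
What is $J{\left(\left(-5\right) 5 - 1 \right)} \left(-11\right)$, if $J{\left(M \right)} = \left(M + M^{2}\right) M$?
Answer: $185900$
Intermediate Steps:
$J{\left(M \right)} = M \left(M + M^{2}\right)$
$J{\left(\left(-5\right) 5 - 1 \right)} \left(-11\right) = \left(\left(-5\right) 5 - 1\right)^{2} \left(1 - 26\right) \left(-11\right) = \left(-25 - 1\right)^{2} \left(1 - 26\right) \left(-11\right) = \left(-26\right)^{2} \left(1 - 26\right) \left(-11\right) = 676 \left(-25\right) \left(-11\right) = \left(-16900\right) \left(-11\right) = 185900$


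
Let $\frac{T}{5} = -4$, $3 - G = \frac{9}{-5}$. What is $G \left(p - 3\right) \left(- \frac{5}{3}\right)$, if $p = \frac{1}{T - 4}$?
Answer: $\frac{73}{3} \approx 24.333$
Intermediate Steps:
$G = \frac{24}{5}$ ($G = 3 - \frac{9}{-5} = 3 - 9 \left(- \frac{1}{5}\right) = 3 - - \frac{9}{5} = 3 + \frac{9}{5} = \frac{24}{5} \approx 4.8$)
$T = -20$ ($T = 5 \left(-4\right) = -20$)
$p = - \frac{1}{24}$ ($p = \frac{1}{-20 - 4} = \frac{1}{-24} = - \frac{1}{24} \approx -0.041667$)
$G \left(p - 3\right) \left(- \frac{5}{3}\right) = \frac{24 \left(- \frac{1}{24} - 3\right)}{5} \left(- \frac{5}{3}\right) = \frac{24 \left(- \frac{1}{24} - 3\right)}{5} \left(\left(-5\right) \frac{1}{3}\right) = \frac{24}{5} \left(- \frac{73}{24}\right) \left(- \frac{5}{3}\right) = \left(- \frac{73}{5}\right) \left(- \frac{5}{3}\right) = \frac{73}{3}$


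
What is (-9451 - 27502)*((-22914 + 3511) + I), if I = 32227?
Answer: -473885272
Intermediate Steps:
(-9451 - 27502)*((-22914 + 3511) + I) = (-9451 - 27502)*((-22914 + 3511) + 32227) = -36953*(-19403 + 32227) = -36953*12824 = -473885272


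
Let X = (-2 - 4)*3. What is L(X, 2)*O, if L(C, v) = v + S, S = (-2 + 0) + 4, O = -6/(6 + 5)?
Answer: -24/11 ≈ -2.1818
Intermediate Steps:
O = -6/11 ≈ -0.54545
S = 2 (S = -2 + 4 = 2)
X = -18 (X = -6*3 = -18)
L(C, v) = 2 + v (L(C, v) = v + 2 = 2 + v)
L(X, 2)*O = (2 + 2)*(-6/11) = 4*(-6/11) = -24/11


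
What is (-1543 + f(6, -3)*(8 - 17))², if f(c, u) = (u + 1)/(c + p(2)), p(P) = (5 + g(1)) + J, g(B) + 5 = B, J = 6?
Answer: 401641681/169 ≈ 2.3766e+6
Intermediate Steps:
g(B) = -5 + B
p(P) = 7 (p(P) = (5 + (-5 + 1)) + 6 = (5 - 4) + 6 = 1 + 6 = 7)
f(c, u) = (1 + u)/(7 + c) (f(c, u) = (u + 1)/(c + 7) = (1 + u)/(7 + c))
(-1543 + f(6, -3)*(8 - 17))² = (-1543 + ((1 - 3)/(7 + 6))*(8 - 17))² = (-1543 + (-2/13)*(-9))² = (-1543 + ((1/13)*(-2))*(-9))² = (-1543 - 2/13*(-9))² = (-1543 + 18/13)² = (-20041/13)² = 401641681/169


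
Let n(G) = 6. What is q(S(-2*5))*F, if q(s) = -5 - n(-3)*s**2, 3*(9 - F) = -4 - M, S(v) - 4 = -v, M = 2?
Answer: -12991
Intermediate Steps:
S(v) = 4 - v
F = 11 (F = 9 - (-4 - 1*2)/3 = 9 - (-4 - 2)/3 = 9 - 1/3*(-6) = 9 + 2 = 11)
q(s) = -5 - 6*s**2
q(S(-2*5))*F = (-5 - 6*(4 - (-2)*5)**2)*11 = (-5 - 6*(4 - 1*(-10))**2)*11 = (-5 - 6*(4 + 10)**2)*11 = (-5 - 6*14**2)*11 = (-5 - 6*196)*11 = (-5 - 1176)*11 = -1181*11 = -12991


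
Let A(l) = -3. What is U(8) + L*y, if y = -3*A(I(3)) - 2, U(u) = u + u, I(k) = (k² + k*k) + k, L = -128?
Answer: -880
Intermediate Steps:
I(k) = k + 2*k² (I(k) = (k² + k²) + k = 2*k² + k = k + 2*k²)
U(u) = 2*u
y = 7 (y = -3*(-3) - 2 = 9 - 2 = 7)
U(8) + L*y = 2*8 - 128*7 = 16 - 896 = -880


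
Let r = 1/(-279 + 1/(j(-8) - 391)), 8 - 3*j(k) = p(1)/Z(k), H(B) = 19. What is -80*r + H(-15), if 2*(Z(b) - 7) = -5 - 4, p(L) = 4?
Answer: 15693829/813711 ≈ 19.287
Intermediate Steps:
Z(b) = 5/2 (Z(b) = 7 + (-5 - 4)/2 = 7 + (½)*(-9) = 7 - 9/2 = 5/2)
j(k) = 32/15 (j(k) = 8/3 - 4/(3*5/2) = 8/3 - 4*2/(3*5) = 8/3 - ⅓*8/5 = 8/3 - 8/15 = 32/15)
r = -5833/1627422 (r = 1/(-279 + 1/(32/15 - 391)) = 1/(-279 + 1/(-5833/15)) = 1/(-279 - 15/5833) = 1/(-1627422/5833) = -5833/1627422 ≈ -0.0035842)
-80*r + H(-15) = -80*(-5833/1627422) + 19 = 233320/813711 + 19 = 15693829/813711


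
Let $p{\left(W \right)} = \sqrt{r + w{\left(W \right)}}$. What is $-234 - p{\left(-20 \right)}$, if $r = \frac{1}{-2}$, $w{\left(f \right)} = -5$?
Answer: $-234 - \frac{i \sqrt{22}}{2} \approx -234.0 - 2.3452 i$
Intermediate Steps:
$r = - \frac{1}{2} \approx -0.5$
$p{\left(W \right)} = \frac{i \sqrt{22}}{2}$ ($p{\left(W \right)} = \sqrt{- \frac{1}{2} - 5} = \sqrt{- \frac{11}{2}} = \frac{i \sqrt{22}}{2}$)
$-234 - p{\left(-20 \right)} = -234 - \frac{i \sqrt{22}}{2}$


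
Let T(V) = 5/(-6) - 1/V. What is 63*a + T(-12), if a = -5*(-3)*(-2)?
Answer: -7563/4 ≈ -1890.8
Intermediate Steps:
T(V) = -⅚ - 1/V (T(V) = 5*(-⅙) - 1/V = -⅚ - 1/V)
a = -30 (a = 15*(-2) = -30)
63*a + T(-12) = 63*(-30) + (-⅚ - 1/(-12)) = -1890 + (-⅚ - 1*(-1/12)) = -1890 + (-⅚ + 1/12) = -1890 - ¾ = -7563/4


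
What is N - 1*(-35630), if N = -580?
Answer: 35050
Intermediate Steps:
N - 1*(-35630) = -580 - 1*(-35630) = -580 + 35630 = 35050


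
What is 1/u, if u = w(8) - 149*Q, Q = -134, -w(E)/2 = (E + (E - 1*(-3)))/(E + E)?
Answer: 8/159709 ≈ 5.0091e-5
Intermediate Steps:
w(E) = -(3 + 2*E)/E (w(E) = -2*(E + (E - 1*(-3)))/(E + E) = -2*(E + (E + 3))/(2*E) = -2*(E + (3 + E))*1/(2*E) = -2*(3 + 2*E)*1/(2*E) = -(3 + 2*E)/E)
u = 159709/8 (u = (-2 - 3/8) - 149*(-134) = (-2 - 3*⅛) + 19966 = (-2 - 3/8) + 19966 = -19/8 + 19966 = 159709/8 ≈ 19964.)
1/u = 1/(159709/8) = 8/159709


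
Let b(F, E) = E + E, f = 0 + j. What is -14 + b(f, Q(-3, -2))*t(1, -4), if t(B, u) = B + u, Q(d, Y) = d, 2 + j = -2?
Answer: 4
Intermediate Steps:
j = -4 (j = -2 - 2 = -4)
f = -4 (f = 0 - 4 = -4)
b(F, E) = 2*E
-14 + b(f, Q(-3, -2))*t(1, -4) = -14 + (2*(-3))*(1 - 4) = -14 - 6*(-3) = -14 + 18 = 4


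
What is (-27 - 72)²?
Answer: 9801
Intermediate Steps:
(-27 - 72)² = (-99)² = 9801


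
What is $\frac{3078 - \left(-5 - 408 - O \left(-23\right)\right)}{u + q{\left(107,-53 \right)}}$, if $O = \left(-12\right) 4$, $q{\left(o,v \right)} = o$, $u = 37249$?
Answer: $\frac{4595}{37356} \approx 0.12301$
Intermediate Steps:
$O = -48$
$\frac{3078 - \left(-5 - 408 - O \left(-23\right)\right)}{u + q{\left(107,-53 \right)}} = \frac{3078 + \left(\left(\left(-48\right) \left(-23\right) + 4\right) - \left(\left(-51\right) 8 - 1\right)\right)}{37249 + 107} = \frac{3078 + \left(\left(1104 + 4\right) - \left(-408 - 1\right)\right)}{37356} = \left(3078 + \left(1108 - -409\right)\right) \frac{1}{37356} = \left(3078 + \left(1108 + 409\right)\right) \frac{1}{37356} = \left(3078 + 1517\right) \frac{1}{37356} = 4595 \cdot \frac{1}{37356} = \frac{4595}{37356}$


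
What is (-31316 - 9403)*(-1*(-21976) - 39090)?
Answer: 696864966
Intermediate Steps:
(-31316 - 9403)*(-1*(-21976) - 39090) = -40719*(21976 - 39090) = -40719*(-17114) = 696864966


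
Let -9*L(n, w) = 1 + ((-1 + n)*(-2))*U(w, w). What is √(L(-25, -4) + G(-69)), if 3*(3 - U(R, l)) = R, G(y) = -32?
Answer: I*√4629/9 ≈ 7.5596*I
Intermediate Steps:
U(R, l) = 3 - R/3
L(n, w) = -⅑ - (2 - 2*n)*(3 - w/3)/9 (L(n, w) = -(1 + ((-1 + n)*(-2))*(3 - w/3))/9 = -(1 + (2 - 2*n)*(3 - w/3))/9 = -⅑ - (2 - 2*n)*(3 - w/3)/9)
√(L(-25, -4) + G(-69)) = √((-7/9 + (2/27)*(-4) - 2/27*(-25)*(-9 - 4)) - 32) = √((-7/9 - 8/27 - 2/27*(-25)*(-13)) - 32) = √((-7/9 - 8/27 - 650/27) - 32) = √(-679/27 - 32) = √(-1543/27) = I*√4629/9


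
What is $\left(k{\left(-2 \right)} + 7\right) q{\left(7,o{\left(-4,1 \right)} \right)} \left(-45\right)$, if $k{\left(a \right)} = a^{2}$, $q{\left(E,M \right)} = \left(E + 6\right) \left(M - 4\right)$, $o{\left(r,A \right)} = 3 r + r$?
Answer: $128700$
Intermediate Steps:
$o{\left(r,A \right)} = 4 r$
$q{\left(E,M \right)} = \left(-4 + M\right) \left(6 + E\right)$ ($q{\left(E,M \right)} = \left(6 + E\right) \left(-4 + M\right) = \left(-4 + M\right) \left(6 + E\right)$)
$\left(k{\left(-2 \right)} + 7\right) q{\left(7,o{\left(-4,1 \right)} \right)} \left(-45\right) = \left(\left(-2\right)^{2} + 7\right) \left(-24 - 28 + 6 \cdot 4 \left(-4\right) + 7 \cdot 4 \left(-4\right)\right) \left(-45\right) = \left(4 + 7\right) \left(-24 - 28 + 6 \left(-16\right) + 7 \left(-16\right)\right) \left(-45\right) = 11 \left(-24 - 28 - 96 - 112\right) \left(-45\right) = 11 \left(-260\right) \left(-45\right) = \left(-2860\right) \left(-45\right) = 128700$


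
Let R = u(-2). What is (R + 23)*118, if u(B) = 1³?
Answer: 2832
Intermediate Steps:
u(B) = 1
R = 1
(R + 23)*118 = (1 + 23)*118 = 24*118 = 2832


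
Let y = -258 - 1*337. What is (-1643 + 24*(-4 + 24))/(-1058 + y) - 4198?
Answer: -6938131/1653 ≈ -4197.3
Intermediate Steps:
y = -595 (y = -258 - 337 = -595)
(-1643 + 24*(-4 + 24))/(-1058 + y) - 4198 = (-1643 + 24*(-4 + 24))/(-1058 - 595) - 4198 = (-1643 + 24*20)/(-1653) - 4198 = (-1643 + 480)*(-1/1653) - 4198 = -1163*(-1/1653) - 4198 = 1163/1653 - 4198 = -6938131/1653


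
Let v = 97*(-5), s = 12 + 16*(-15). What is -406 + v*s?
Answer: 110174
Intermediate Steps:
s = -228 (s = 12 - 240 = -228)
v = -485
-406 + v*s = -406 - 485*(-228) = -406 + 110580 = 110174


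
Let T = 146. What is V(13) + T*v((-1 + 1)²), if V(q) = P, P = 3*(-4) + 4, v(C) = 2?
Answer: 284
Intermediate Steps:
P = -8 (P = -12 + 4 = -8)
V(q) = -8
V(13) + T*v((-1 + 1)²) = -8 + 146*2 = -8 + 292 = 284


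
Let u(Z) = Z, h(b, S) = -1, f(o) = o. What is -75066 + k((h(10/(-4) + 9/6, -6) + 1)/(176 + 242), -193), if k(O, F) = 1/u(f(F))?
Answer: -14487739/193 ≈ -75066.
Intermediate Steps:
k(O, F) = 1/F
-75066 + k((h(10/(-4) + 9/6, -6) + 1)/(176 + 242), -193) = -75066 + 1/(-193) = -75066 - 1/193 = -14487739/193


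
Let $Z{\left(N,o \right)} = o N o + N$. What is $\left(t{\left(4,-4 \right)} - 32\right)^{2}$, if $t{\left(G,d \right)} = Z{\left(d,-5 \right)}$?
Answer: $18496$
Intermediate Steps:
$Z{\left(N,o \right)} = N + N o^{2}$ ($Z{\left(N,o \right)} = N o o + N = N o^{2} + N = N + N o^{2}$)
$t{\left(G,d \right)} = 26 d$ ($t{\left(G,d \right)} = d \left(1 + \left(-5\right)^{2}\right) = d \left(1 + 25\right) = d 26 = 26 d$)
$\left(t{\left(4,-4 \right)} - 32\right)^{2} = \left(26 \left(-4\right) - 32\right)^{2} = \left(-104 - 32\right)^{2} = \left(-136\right)^{2} = 18496$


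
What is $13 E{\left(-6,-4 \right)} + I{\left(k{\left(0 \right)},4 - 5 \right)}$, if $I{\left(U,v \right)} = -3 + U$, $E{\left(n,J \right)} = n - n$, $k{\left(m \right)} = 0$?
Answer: $-3$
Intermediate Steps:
$E{\left(n,J \right)} = 0$
$13 E{\left(-6,-4 \right)} + I{\left(k{\left(0 \right)},4 - 5 \right)} = 13 \cdot 0 + \left(-3 + 0\right) = 0 - 3 = -3$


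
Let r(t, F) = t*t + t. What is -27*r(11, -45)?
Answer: -3564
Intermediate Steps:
r(t, F) = t + t**2 (r(t, F) = t**2 + t = t + t**2)
-27*r(11, -45) = -297*(1 + 11) = -297*12 = -27*132 = -3564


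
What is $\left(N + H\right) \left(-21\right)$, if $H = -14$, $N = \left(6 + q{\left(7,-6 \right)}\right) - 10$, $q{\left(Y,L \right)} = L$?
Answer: $504$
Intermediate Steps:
$N = -10$ ($N = \left(6 - 6\right) - 10 = 0 - 10 = -10$)
$\left(N + H\right) \left(-21\right) = \left(-10 - 14\right) \left(-21\right) = \left(-24\right) \left(-21\right) = 504$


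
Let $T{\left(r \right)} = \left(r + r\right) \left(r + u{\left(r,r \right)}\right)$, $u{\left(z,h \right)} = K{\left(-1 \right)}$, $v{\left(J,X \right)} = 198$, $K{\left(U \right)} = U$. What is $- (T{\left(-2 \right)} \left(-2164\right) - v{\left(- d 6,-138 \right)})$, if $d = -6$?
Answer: $26166$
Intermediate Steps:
$u{\left(z,h \right)} = -1$
$T{\left(r \right)} = 2 r \left(-1 + r\right)$ ($T{\left(r \right)} = \left(r + r\right) \left(r - 1\right) = 2 r \left(-1 + r\right)$)
$- (T{\left(-2 \right)} \left(-2164\right) - v{\left(- d 6,-138 \right)}) = - (2 \left(-2\right) \left(-1 - 2\right) \left(-2164\right) - 198) = - (2 \left(-2\right) \left(-3\right) \left(-2164\right) - 198) = - (12 \left(-2164\right) - 198) = - (-25968 - 198) = \left(-1\right) \left(-26166\right) = 26166$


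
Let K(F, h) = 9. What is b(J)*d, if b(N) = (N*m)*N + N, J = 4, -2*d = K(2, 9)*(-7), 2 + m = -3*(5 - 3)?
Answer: -3906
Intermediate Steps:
m = -8 (m = -2 - 3*(5 - 3) = -2 - 3*2 = -2 - 6 = -8)
d = 63/2 (d = -9*(-7)/2 = -½*(-63) = 63/2 ≈ 31.500)
b(N) = N - 8*N² (b(N) = (N*(-8))*N + N = (-8*N)*N + N = -8*N² + N = N - 8*N²)
b(J)*d = (4*(1 - 8*4))*(63/2) = (4*(1 - 32))*(63/2) = (4*(-31))*(63/2) = -124*63/2 = -3906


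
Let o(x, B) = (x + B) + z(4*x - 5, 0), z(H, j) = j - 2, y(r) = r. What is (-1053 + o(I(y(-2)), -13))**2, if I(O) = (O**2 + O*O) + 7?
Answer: 1108809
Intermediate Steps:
z(H, j) = -2 + j
I(O) = 7 + 2*O**2 (I(O) = (O**2 + O**2) + 7 = 2*O**2 + 7 = 7 + 2*O**2)
o(x, B) = -2 + B + x (o(x, B) = (x + B) + (-2 + 0) = (B + x) - 2 = -2 + B + x)
(-1053 + o(I(y(-2)), -13))**2 = (-1053 + (-2 - 13 + (7 + 2*(-2)**2)))**2 = (-1053 + (-2 - 13 + (7 + 2*4)))**2 = (-1053 + (-2 - 13 + (7 + 8)))**2 = (-1053 + (-2 - 13 + 15))**2 = (-1053 + 0)**2 = (-1053)**2 = 1108809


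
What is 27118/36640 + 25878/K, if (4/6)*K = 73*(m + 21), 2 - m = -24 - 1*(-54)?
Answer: -309127991/9361520 ≈ -33.021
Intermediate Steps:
m = -28 (m = 2 - (-24 - 1*(-54)) = 2 - (-24 + 54) = 2 - 1*30 = 2 - 30 = -28)
K = -1533/2 (K = 3*(73*(-28 + 21))/2 = 3*(73*(-7))/2 = (3/2)*(-511) = -1533/2 ≈ -766.50)
27118/36640 + 25878/K = 27118/36640 + 25878/(-1533/2) = 27118*(1/36640) + 25878*(-2/1533) = 13559/18320 - 17252/511 = -309127991/9361520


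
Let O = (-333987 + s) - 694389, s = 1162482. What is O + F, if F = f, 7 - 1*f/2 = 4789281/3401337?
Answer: 152059246626/1133779 ≈ 1.3412e+5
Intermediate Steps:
f = 12680052/1133779 (f = 14 - 9578562/3401337 = 14 - 2*1596427/1133779 = 14 - 3192854/1133779 = 12680052/1133779 ≈ 11.184)
F = 12680052/1133779 ≈ 11.184
O = 134106 (O = (-333987 + 1162482) - 694389 = 828495 - 694389 = 134106)
O + F = 134106 + 12680052/1133779 = 152059246626/1133779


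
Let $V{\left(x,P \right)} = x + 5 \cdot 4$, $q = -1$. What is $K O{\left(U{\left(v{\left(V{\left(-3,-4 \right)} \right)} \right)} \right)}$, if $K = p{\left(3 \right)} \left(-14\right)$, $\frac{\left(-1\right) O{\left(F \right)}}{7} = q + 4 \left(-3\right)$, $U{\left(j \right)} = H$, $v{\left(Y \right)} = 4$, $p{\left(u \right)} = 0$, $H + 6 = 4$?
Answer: $0$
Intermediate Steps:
$H = -2$ ($H = -6 + 4 = -2$)
$V{\left(x,P \right)} = 20 + x$ ($V{\left(x,P \right)} = x + 20 = 20 + x$)
$U{\left(j \right)} = -2$
$O{\left(F \right)} = 91$ ($O{\left(F \right)} = - 7 \left(-1 + 4 \left(-3\right)\right) = - 7 \left(-1 - 12\right) = \left(-7\right) \left(-13\right) = 91$)
$K = 0$ ($K = 0 \left(-14\right) = 0$)
$K O{\left(U{\left(v{\left(V{\left(-3,-4 \right)} \right)} \right)} \right)} = 0 \cdot 91 = 0$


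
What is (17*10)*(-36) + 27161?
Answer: 21041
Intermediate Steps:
(17*10)*(-36) + 27161 = 170*(-36) + 27161 = -6120 + 27161 = 21041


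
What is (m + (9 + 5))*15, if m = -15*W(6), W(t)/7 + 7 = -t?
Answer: 20685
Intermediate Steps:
W(t) = -49 - 7*t (W(t) = -49 + 7*(-t) = -49 - 7*t)
m = 1365 (m = -15*(-49 - 7*6) = -15*(-49 - 42) = -15*(-91) = 1365)
(m + (9 + 5))*15 = (1365 + (9 + 5))*15 = (1365 + 14)*15 = 1379*15 = 20685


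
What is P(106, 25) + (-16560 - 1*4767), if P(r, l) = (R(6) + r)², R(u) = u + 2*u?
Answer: -5951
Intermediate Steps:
R(u) = 3*u
P(r, l) = (18 + r)² (P(r, l) = (3*6 + r)² = (18 + r)²)
P(106, 25) + (-16560 - 1*4767) = (18 + 106)² + (-16560 - 1*4767) = 124² + (-16560 - 4767) = 15376 - 21327 = -5951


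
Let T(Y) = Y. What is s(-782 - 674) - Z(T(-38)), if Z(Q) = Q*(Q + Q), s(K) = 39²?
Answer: -1367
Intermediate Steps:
s(K) = 1521
Z(Q) = 2*Q² (Z(Q) = Q*(2*Q) = 2*Q²)
s(-782 - 674) - Z(T(-38)) = 1521 - 2*(-38)² = 1521 - 2*1444 = 1521 - 1*2888 = 1521 - 2888 = -1367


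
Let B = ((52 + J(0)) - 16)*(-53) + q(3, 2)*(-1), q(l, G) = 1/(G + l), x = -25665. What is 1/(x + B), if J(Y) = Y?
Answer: -5/137866 ≈ -3.6267e-5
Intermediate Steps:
B = -9541/5 (B = ((52 + 0) - 16)*(-53) - 1/(2 + 3) = (52 - 16)*(-53) - 1/5 = 36*(-53) + (⅕)*(-1) = -1908 - ⅕ = -9541/5 ≈ -1908.2)
1/(x + B) = 1/(-25665 - 9541/5) = 1/(-137866/5) = -5/137866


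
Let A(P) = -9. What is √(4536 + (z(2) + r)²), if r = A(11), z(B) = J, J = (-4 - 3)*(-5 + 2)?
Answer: 6*√130 ≈ 68.411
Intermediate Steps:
J = 21 (J = -7*(-3) = 21)
z(B) = 21
r = -9
√(4536 + (z(2) + r)²) = √(4536 + (21 - 9)²) = √(4536 + 12²) = √(4536 + 144) = √4680 = 6*√130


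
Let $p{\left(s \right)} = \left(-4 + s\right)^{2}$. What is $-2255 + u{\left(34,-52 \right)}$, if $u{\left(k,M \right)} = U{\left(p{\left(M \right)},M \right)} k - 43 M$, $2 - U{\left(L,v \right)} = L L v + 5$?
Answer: $17387388807$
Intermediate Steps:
$U{\left(L,v \right)} = -3 - v L^{2}$ ($U{\left(L,v \right)} = 2 - \left(L L v + 5\right) = 2 - \left(L^{2} v + 5\right) = 2 - \left(v L^{2} + 5\right) = 2 - \left(5 + v L^{2}\right) = -3 - v L^{2}$)
$u{\left(k,M \right)} = - 43 M + k \left(-3 - M \left(-4 + M\right)^{4}\right)$ ($u{\left(k,M \right)} = \left(-3 - M \left(\left(-4 + M\right)^{2}\right)^{2}\right) k - 43 M = \left(-3 - M \left(-4 + M\right)^{4}\right) k - 43 M = k \left(-3 - M \left(-4 + M\right)^{4}\right) - 43 M = - 43 M + k \left(-3 - M \left(-4 + M\right)^{4}\right)$)
$-2255 + u{\left(34,-52 \right)} = -2255 - \left(-2236 + 34 \left(3 - 52 \left(-4 - 52\right)^{4}\right)\right) = -2255 - \left(-2236 + 34 \left(3 - 52 \left(-56\right)^{4}\right)\right) = -2255 - \left(-2236 + 34 \left(3 - 511393792\right)\right) = -2255 - \left(-2236 + 34 \left(-511393789\right)\right) = -2255 + \left(2236 + 17387388826\right) = -2255 + 17387391062 = 17387388807$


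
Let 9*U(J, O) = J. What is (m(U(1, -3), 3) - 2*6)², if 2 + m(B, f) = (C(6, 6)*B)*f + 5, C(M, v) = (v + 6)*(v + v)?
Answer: 1521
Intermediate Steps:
C(M, v) = 2*v*(6 + v) (C(M, v) = (6 + v)*(2*v) = 2*v*(6 + v))
U(J, O) = J/9
m(B, f) = 3 + 144*B*f (m(B, f) = -2 + (((2*6*(6 + 6))*B)*f + 5) = -2 + (((2*6*12)*B)*f + 5) = -2 + ((144*B)*f + 5) = -2 + (144*B*f + 5) = -2 + (5 + 144*B*f) = 3 + 144*B*f)
(m(U(1, -3), 3) - 2*6)² = ((3 + 144*((⅑)*1)*3) - 2*6)² = ((3 + 144*(⅑)*3) - 12)² = ((3 + 48) - 12)² = (51 - 12)² = 39² = 1521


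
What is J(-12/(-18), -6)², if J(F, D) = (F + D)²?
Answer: 65536/81 ≈ 809.09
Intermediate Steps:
J(F, D) = (D + F)²
J(-12/(-18), -6)² = ((-6 - 12/(-18))²)² = ((-6 - 12*(-1/18))²)² = ((-6 + ⅔)²)² = ((-16/3)²)² = (256/9)² = 65536/81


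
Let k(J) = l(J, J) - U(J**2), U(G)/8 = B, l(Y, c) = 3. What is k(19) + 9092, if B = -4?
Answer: 9127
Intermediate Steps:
U(G) = -32 (U(G) = 8*(-4) = -32)
k(J) = 35 (k(J) = 3 - 1*(-32) = 3 + 32 = 35)
k(19) + 9092 = 35 + 9092 = 9127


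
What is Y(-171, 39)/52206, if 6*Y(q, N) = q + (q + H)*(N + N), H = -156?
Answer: -2853/34804 ≈ -0.081973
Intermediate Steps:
Y(q, N) = q/6 + N*(-156 + q)/3 (Y(q, N) = (q + (q - 156)*(N + N))/6 = (q + (-156 + q)*(2*N))/6 = (q + 2*N*(-156 + q))/6 = q/6 + N*(-156 + q)/3)
Y(-171, 39)/52206 = (-52*39 + (1/6)*(-171) + (1/3)*39*(-171))/52206 = (-2028 - 57/2 - 2223)*(1/52206) = -8559/2*1/52206 = -2853/34804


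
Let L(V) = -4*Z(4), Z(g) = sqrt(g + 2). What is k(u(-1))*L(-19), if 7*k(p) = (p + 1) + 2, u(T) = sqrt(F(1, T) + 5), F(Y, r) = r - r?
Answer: 4*sqrt(6)*(-3 - sqrt(5))/7 ≈ -7.3290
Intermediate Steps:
F(Y, r) = 0
u(T) = sqrt(5) (u(T) = sqrt(0 + 5) = sqrt(5))
Z(g) = sqrt(2 + g)
k(p) = 3/7 + p/7 (k(p) = ((p + 1) + 2)/7 = ((1 + p) + 2)/7 = (3 + p)/7 = 3/7 + p/7)
L(V) = -4*sqrt(6) (L(V) = -4*sqrt(2 + 4) = -4*sqrt(6))
k(u(-1))*L(-19) = (3/7 + sqrt(5)/7)*(-4*sqrt(6)) = -4*sqrt(6)*(3/7 + sqrt(5)/7)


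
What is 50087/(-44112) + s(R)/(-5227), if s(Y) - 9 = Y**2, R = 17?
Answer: -274950125/230573424 ≈ -1.1925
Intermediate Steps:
s(Y) = 9 + Y**2
50087/(-44112) + s(R)/(-5227) = 50087/(-44112) + (9 + 17**2)/(-5227) = 50087*(-1/44112) + (9 + 289)*(-1/5227) = -50087/44112 + 298*(-1/5227) = -50087/44112 - 298/5227 = -274950125/230573424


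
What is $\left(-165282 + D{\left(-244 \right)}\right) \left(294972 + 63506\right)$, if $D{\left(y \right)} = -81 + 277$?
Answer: $-59179699108$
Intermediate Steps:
$D{\left(y \right)} = 196$
$\left(-165282 + D{\left(-244 \right)}\right) \left(294972 + 63506\right) = \left(-165282 + 196\right) \left(294972 + 63506\right) = \left(-165086\right) 358478 = -59179699108$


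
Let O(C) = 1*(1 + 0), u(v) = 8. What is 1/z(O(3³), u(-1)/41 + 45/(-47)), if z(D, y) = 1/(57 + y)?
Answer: 108370/1927 ≈ 56.238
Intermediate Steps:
O(C) = 1 (O(C) = 1*1 = 1)
1/z(O(3³), u(-1)/41 + 45/(-47)) = 1/(1/(57 + (8/41 + 45/(-47)))) = 1/(1/(57 + (8*(1/41) + 45*(-1/47)))) = 1/(1/(57 + (8/41 - 45/47))) = 1/(1/(57 - 1469/1927)) = 1/(1/(108370/1927)) = 1/(1927/108370) = 108370/1927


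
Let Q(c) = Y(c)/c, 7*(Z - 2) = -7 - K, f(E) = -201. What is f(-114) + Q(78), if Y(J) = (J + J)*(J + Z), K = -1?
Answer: -299/7 ≈ -42.714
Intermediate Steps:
Z = 8/7 (Z = 2 + (-7 - 1*(-1))/7 = 2 + (-7 + 1)/7 = 2 + (1/7)*(-6) = 2 - 6/7 = 8/7 ≈ 1.1429)
Y(J) = 2*J*(8/7 + J) (Y(J) = (J + J)*(J + 8/7) = (2*J)*(8/7 + J) = 2*J*(8/7 + J))
Q(c) = 16/7 + 2*c (Q(c) = (2*c*(8 + 7*c)/7)/c = 16/7 + 2*c)
f(-114) + Q(78) = -201 + (16/7 + 2*78) = -201 + (16/7 + 156) = -201 + 1108/7 = -299/7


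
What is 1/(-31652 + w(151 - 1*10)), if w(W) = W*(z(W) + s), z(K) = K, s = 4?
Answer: -1/11207 ≈ -8.9230e-5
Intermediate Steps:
w(W) = W*(4 + W) (w(W) = W*(W + 4) = W*(4 + W))
1/(-31652 + w(151 - 1*10)) = 1/(-31652 + (151 - 1*10)*(4 + (151 - 1*10))) = 1/(-31652 + (151 - 10)*(4 + (151 - 10))) = 1/(-31652 + 141*(4 + 141)) = 1/(-31652 + 141*145) = 1/(-31652 + 20445) = 1/(-11207) = -1/11207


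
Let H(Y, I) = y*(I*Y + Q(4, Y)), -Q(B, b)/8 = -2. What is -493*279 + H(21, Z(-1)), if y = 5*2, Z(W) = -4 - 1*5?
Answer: -139277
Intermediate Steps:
Q(B, b) = 16 (Q(B, b) = -8*(-2) = 16)
Z(W) = -9 (Z(W) = -4 - 5 = -9)
y = 10
H(Y, I) = 160 + 10*I*Y (H(Y, I) = 10*(I*Y + 16) = 10*(16 + I*Y) = 160 + 10*I*Y)
-493*279 + H(21, Z(-1)) = -493*279 + (160 + 10*(-9)*21) = -137547 + (160 - 1890) = -137547 - 1730 = -139277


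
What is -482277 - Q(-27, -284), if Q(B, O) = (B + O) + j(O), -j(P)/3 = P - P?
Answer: -481966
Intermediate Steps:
j(P) = 0 (j(P) = -3*(P - P) = -3*0 = 0)
Q(B, O) = B + O (Q(B, O) = (B + O) + 0 = B + O)
-482277 - Q(-27, -284) = -482277 - (-27 - 284) = -482277 - 1*(-311) = -482277 + 311 = -481966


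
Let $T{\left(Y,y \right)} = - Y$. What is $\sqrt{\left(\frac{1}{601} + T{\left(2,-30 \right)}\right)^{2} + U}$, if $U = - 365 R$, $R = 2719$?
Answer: $\frac{i \sqrt{358467072034}}{601} \approx 996.21 i$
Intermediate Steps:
$U = -992435$ ($U = \left(-365\right) 2719 = -992435$)
$\sqrt{\left(\frac{1}{601} + T{\left(2,-30 \right)}\right)^{2} + U} = \sqrt{\left(\frac{1}{601} - 2\right)^{2} - 992435} = \sqrt{\left(- \frac{1201}{601}\right)^{2} - 992435} = \sqrt{\frac{1442401}{361201} - 992435} = \sqrt{- \frac{358467072034}{361201}} = \frac{i \sqrt{358467072034}}{601}$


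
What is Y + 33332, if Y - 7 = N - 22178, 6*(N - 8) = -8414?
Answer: 29300/3 ≈ 9766.7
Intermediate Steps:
N = -4183/3 (N = 8 + (1/6)*(-8414) = 8 - 4207/3 = -4183/3 ≈ -1394.3)
Y = -70696/3 (Y = 7 + (-4183/3 - 22178) = 7 - 70717/3 = -70696/3 ≈ -23565.)
Y + 33332 = -70696/3 + 33332 = 29300/3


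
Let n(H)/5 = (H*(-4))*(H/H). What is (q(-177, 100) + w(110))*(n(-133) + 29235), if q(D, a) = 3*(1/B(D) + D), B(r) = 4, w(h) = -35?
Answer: -72114595/4 ≈ -1.8029e+7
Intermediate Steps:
n(H) = -20*H (n(H) = 5*((H*(-4))*(H/H)) = 5*(-4*H*1) = 5*(-4*H) = -20*H)
q(D, a) = ¾ + 3*D (q(D, a) = 3*(1/4 + D) = 3*(¼ + D) = ¾ + 3*D)
(q(-177, 100) + w(110))*(n(-133) + 29235) = ((¾ + 3*(-177)) - 35)*(-20*(-133) + 29235) = ((¾ - 531) - 35)*(2660 + 29235) = (-2121/4 - 35)*31895 = -2261/4*31895 = -72114595/4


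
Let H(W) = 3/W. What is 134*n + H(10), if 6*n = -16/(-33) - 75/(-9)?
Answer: 65089/330 ≈ 197.24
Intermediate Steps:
n = 97/66 (n = (-16/(-33) - 75/(-9))/6 = (-16*(-1/33) - 75*(-⅑))/6 = (16/33 + 25/3)/6 = (⅙)*(97/11) = 97/66 ≈ 1.4697)
134*n + H(10) = 134*(97/66) + 3/10 = 6499/33 + 3*(⅒) = 6499/33 + 3/10 = 65089/330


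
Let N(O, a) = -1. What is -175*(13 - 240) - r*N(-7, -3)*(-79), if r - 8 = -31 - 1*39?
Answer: 44623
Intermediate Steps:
r = -62 (r = 8 + (-31 - 1*39) = 8 + (-31 - 39) = 8 - 70 = -62)
-175*(13 - 240) - r*N(-7, -3)*(-79) = -175*(13 - 240) - (-62*(-1))*(-79) = -175*(-227) - 62*(-79) = 39725 - 1*(-4898) = 39725 + 4898 = 44623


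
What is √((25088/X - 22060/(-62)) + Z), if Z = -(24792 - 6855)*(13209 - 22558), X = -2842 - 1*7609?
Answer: √359218658196684295/46283 ≈ 12950.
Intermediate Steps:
X = -10451 (X = -2842 - 7609 = -10451)
Z = 167693013 (Z = -17937*(-9349) = -1*(-167693013) = 167693013)
√((25088/X - 22060/(-62)) + Z) = √((25088/(-10451) - 22060/(-62)) + 167693013) = √((25088*(-1/10451) - 22060*(-1/62)) + 167693013) = √((-3584/1493 + 11030/31) + 167693013) = √(16356686/46283 + 167693013) = √(7761352077365/46283) = √359218658196684295/46283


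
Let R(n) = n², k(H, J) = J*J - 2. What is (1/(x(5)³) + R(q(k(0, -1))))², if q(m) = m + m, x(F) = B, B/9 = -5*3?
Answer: 96855102567001/6053445140625 ≈ 16.000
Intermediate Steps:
k(H, J) = -2 + J² (k(H, J) = J² - 2 = -2 + J²)
B = -135 (B = 9*(-5*3) = 9*(-15) = -135)
x(F) = -135
q(m) = 2*m
(1/(x(5)³) + R(q(k(0, -1))))² = (1/((-135)³) + (2*(-2 + (-1)²))²)² = (1/(-2460375) + (2*(-2 + 1))²)² = (-1/2460375 + (2*(-1))²)² = (-1/2460375 + (-2)²)² = (-1/2460375 + 4)² = (9841499/2460375)² = 96855102567001/6053445140625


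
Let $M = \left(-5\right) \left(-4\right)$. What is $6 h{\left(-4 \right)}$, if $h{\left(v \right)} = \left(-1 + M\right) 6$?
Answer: $684$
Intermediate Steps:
$M = 20$
$h{\left(v \right)} = 114$ ($h{\left(v \right)} = \left(-1 + 20\right) 6 = 19 \cdot 6 = 114$)
$6 h{\left(-4 \right)} = 6 \cdot 114 = 684$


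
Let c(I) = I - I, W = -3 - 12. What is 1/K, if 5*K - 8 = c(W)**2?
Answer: 5/8 ≈ 0.62500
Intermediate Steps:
W = -15
c(I) = 0
K = 8/5 (K = 8/5 + (1/5)*0**2 = 8/5 + (1/5)*0 = 8/5 + 0 = 8/5 ≈ 1.6000)
1/K = 1/(8/5) = 5/8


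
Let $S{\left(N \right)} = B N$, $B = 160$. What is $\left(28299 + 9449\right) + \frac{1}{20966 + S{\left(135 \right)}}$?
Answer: $\frac{1606781369}{42566} \approx 37748.0$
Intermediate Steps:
$S{\left(N \right)} = 160 N$
$\left(28299 + 9449\right) + \frac{1}{20966 + S{\left(135 \right)}} = \left(28299 + 9449\right) + \frac{1}{20966 + 160 \cdot 135} = 37748 + \frac{1}{20966 + 21600} = 37748 + \frac{1}{42566} = \frac{1606781369}{42566}$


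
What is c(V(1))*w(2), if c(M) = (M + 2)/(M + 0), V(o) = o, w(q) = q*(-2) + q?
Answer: -6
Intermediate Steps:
w(q) = -q (w(q) = -2*q + q = -q)
c(M) = (2 + M)/M
c(V(1))*w(2) = ((2 + 1)/1)*(-1*2) = (1*3)*(-2) = 3*(-2) = -6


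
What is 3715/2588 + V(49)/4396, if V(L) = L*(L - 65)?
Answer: 510791/406316 ≈ 1.2571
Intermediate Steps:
V(L) = L*(-65 + L)
3715/2588 + V(49)/4396 = 3715/2588 + (49*(-65 + 49))/4396 = 3715*(1/2588) + (49*(-16))*(1/4396) = 3715/2588 - 784*1/4396 = 3715/2588 - 28/157 = 510791/406316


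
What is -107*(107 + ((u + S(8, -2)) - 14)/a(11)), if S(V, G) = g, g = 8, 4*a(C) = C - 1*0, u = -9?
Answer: -119519/11 ≈ -10865.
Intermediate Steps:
a(C) = C/4 (a(C) = (C - 1*0)/4 = (C + 0)/4 = C/4)
S(V, G) = 8
-107*(107 + ((u + S(8, -2)) - 14)/a(11)) = -107*(107 + ((-9 + 8) - 14)/(((¼)*11))) = -107*(107 + (-1 - 14)/(11/4)) = -107*(107 - 15*4/11) = -107*(107 - 60/11) = -107*1117/11 = -119519/11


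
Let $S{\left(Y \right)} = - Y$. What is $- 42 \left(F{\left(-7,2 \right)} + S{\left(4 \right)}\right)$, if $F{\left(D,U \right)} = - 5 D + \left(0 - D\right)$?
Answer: $-1596$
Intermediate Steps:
$F{\left(D,U \right)} = - 6 D$ ($F{\left(D,U \right)} = - 5 D - D = - 6 D$)
$- 42 \left(F{\left(-7,2 \right)} + S{\left(4 \right)}\right) = - 42 \left(\left(-6\right) \left(-7\right) - 4\right) = - 42 \left(42 - 4\right) = \left(-42\right) 38 = -1596$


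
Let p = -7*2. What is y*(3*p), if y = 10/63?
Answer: -20/3 ≈ -6.6667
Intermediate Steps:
y = 10/63 (y = 10*(1/63) = 10/63 ≈ 0.15873)
p = -14
y*(3*p) = 10*(3*(-14))/63 = (10/63)*(-42) = -20/3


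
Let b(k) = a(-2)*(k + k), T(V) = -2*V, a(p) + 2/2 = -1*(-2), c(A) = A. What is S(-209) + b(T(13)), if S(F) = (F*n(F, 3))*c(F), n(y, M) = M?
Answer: 130991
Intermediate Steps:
a(p) = 1 (a(p) = -1 - 1*(-2) = -1 + 2 = 1)
S(F) = 3*F² (S(F) = (F*3)*F = (3*F)*F = 3*F²)
b(k) = 2*k (b(k) = 1*(k + k) = 1*(2*k) = 2*k)
S(-209) + b(T(13)) = 3*(-209)² + 2*(-2*13) = 3*43681 + 2*(-26) = 131043 - 52 = 130991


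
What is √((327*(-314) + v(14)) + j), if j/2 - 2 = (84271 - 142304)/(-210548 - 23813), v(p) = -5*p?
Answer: I*√5643195045668998/234361 ≈ 320.54*I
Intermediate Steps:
j = 1053510/234361 (j = 4 + 2*((84271 - 142304)/(-210548 - 23813)) = 4 + 2*(-58033/(-234361)) = 4 + 2*(-58033*(-1/234361)) = 4 + 2*(58033/234361) = 4 + 116066/234361 = 1053510/234361 ≈ 4.4952)
√((327*(-314) + v(14)) + j) = √((327*(-314) - 5*14) + 1053510/234361) = √((-102678 - 70) + 1053510/234361) = √(-102748 + 1053510/234361) = √(-24079070518/234361) = I*√5643195045668998/234361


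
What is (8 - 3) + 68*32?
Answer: 2181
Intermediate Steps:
(8 - 3) + 68*32 = 5 + 2176 = 2181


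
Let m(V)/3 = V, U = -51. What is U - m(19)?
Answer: -108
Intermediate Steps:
m(V) = 3*V
U - m(19) = -51 - 3*19 = -51 - 1*57 = -51 - 57 = -108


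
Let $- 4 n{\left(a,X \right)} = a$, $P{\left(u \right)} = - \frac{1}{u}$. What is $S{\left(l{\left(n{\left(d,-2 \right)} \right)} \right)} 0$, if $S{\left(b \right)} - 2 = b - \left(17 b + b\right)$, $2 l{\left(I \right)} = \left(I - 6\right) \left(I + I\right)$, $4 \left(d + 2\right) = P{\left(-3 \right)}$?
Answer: $0$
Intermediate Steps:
$d = - \frac{23}{12}$ ($d = -2 + \frac{\left(-1\right) \frac{1}{-3}}{4} = -2 + \frac{\left(-1\right) \left(- \frac{1}{3}\right)}{4} = -2 + \frac{1}{4} \cdot \frac{1}{3} = -2 + \frac{1}{12} = - \frac{23}{12} \approx -1.9167$)
$n{\left(a,X \right)} = - \frac{a}{4}$
$l{\left(I \right)} = I \left(-6 + I\right)$ ($l{\left(I \right)} = \frac{\left(I - 6\right) \left(I + I\right)}{2} = \frac{\left(-6 + I\right) 2 I}{2} = \frac{2 I \left(-6 + I\right)}{2} = I \left(-6 + I\right)$)
$S{\left(b \right)} = 2 - 17 b$ ($S{\left(b \right)} = 2 + \left(b - \left(17 b + b\right)\right) = 2 + \left(b - 18 b\right) = 2 - 17 b$)
$S{\left(l{\left(n{\left(d,-2 \right)} \right)} \right)} 0 = \left(2 - 17 \left(- \frac{1}{4}\right) \left(- \frac{23}{12}\right) \left(-6 - - \frac{23}{48}\right)\right) 0 = \left(2 - 17 \frac{23 \left(-6 + \frac{23}{48}\right)}{48}\right) 0 = \left(2 - 17 \cdot \frac{23}{48} \left(- \frac{265}{48}\right)\right) 0 = \left(2 - - \frac{103615}{2304}\right) 0 = \left(2 + \frac{103615}{2304}\right) 0 = \frac{108223}{2304} \cdot 0 = 0$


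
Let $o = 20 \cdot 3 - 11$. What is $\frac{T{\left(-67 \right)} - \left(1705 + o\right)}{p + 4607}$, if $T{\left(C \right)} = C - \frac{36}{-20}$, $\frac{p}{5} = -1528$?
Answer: $\frac{3032}{5055} \approx 0.5998$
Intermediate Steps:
$p = -7640$ ($p = 5 \left(-1528\right) = -7640$)
$T{\left(C \right)} = \frac{9}{5} + C$ ($T{\left(C \right)} = C - - \frac{9}{5} = C + \frac{9}{5} = \frac{9}{5} + C$)
$o = 49$ ($o = 60 - 11 = 49$)
$\frac{T{\left(-67 \right)} - \left(1705 + o\right)}{p + 4607} = \frac{\left(\frac{9}{5} - 67\right) - 1754}{-7640 + 4607} = \frac{- \frac{326}{5} - 1754}{-3033} = \left(- \frac{326}{5} - 1754\right) \left(- \frac{1}{3033}\right) = \left(- \frac{9096}{5}\right) \left(- \frac{1}{3033}\right) = \frac{3032}{5055}$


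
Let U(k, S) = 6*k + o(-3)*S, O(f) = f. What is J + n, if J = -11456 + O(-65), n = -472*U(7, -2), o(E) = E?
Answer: -34177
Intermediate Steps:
U(k, S) = -3*S + 6*k (U(k, S) = 6*k - 3*S = -3*S + 6*k)
n = -22656 (n = -472*(-3*(-2) + 6*7) = -472*(6 + 42) = -472*48 = -22656)
J = -11521 (J = -11456 - 65 = -11521)
J + n = -11521 - 22656 = -34177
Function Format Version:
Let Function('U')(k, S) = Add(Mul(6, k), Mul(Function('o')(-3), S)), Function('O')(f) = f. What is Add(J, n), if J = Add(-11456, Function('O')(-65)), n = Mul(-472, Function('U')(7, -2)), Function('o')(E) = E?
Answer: -34177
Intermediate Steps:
Function('U')(k, S) = Add(Mul(-3, S), Mul(6, k)) (Function('U')(k, S) = Add(Mul(6, k), Mul(-3, S)) = Add(Mul(-3, S), Mul(6, k)))
n = -22656 (n = Mul(-472, Add(Mul(-3, -2), Mul(6, 7))) = Mul(-472, Add(6, 42)) = Mul(-472, 48) = -22656)
J = -11521 (J = Add(-11456, -65) = -11521)
Add(J, n) = Add(-11521, -22656) = -34177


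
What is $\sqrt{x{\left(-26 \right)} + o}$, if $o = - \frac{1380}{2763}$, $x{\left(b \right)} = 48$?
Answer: $\frac{2 \sqrt{10072977}}{921} \approx 6.8921$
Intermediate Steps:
$o = - \frac{460}{921}$ ($o = \left(-1380\right) \frac{1}{2763} = - \frac{460}{921} \approx -0.49946$)
$\sqrt{x{\left(-26 \right)} + o} = \sqrt{48 - \frac{460}{921}} = \sqrt{\frac{43748}{921}} = \frac{2 \sqrt{10072977}}{921}$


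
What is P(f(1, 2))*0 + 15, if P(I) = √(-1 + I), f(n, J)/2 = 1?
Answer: 15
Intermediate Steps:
f(n, J) = 2 (f(n, J) = 2*1 = 2)
P(f(1, 2))*0 + 15 = √(-1 + 2)*0 + 15 = √1*0 + 15 = 1*0 + 15 = 0 + 15 = 15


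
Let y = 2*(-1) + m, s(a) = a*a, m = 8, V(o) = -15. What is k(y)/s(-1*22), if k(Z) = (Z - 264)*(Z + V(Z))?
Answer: 1161/242 ≈ 4.7975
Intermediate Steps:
s(a) = a²
y = 6 (y = 2*(-1) + 8 = -2 + 8 = 6)
k(Z) = (-264 + Z)*(-15 + Z) (k(Z) = (Z - 264)*(Z - 15) = (-264 + Z)*(-15 + Z))
k(y)/s(-1*22) = (3960 + 6² - 279*6)/((-1*22)²) = (3960 + 36 - 1674)/((-22)²) = 2322/484 = 2322*(1/484) = 1161/242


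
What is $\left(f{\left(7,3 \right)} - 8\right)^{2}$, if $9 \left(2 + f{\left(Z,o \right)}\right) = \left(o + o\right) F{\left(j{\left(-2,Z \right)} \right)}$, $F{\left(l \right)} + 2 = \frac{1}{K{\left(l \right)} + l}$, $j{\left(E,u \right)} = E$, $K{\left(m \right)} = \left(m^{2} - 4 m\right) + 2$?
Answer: $\frac{41209}{324} \approx 127.19$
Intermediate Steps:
$K{\left(m \right)} = 2 + m^{2} - 4 m$
$F{\left(l \right)} = -2 + \frac{1}{2 + l^{2} - 3 l}$ ($F{\left(l \right)} = -2 + \frac{1}{\left(2 + l^{2} - 4 l\right) + l} = -2 + \frac{1}{2 + l^{2} - 3 l}$)
$f{\left(Z,o \right)} = -2 - \frac{23 o}{54}$ ($f{\left(Z,o \right)} = -2 + \frac{\left(o + o\right) \frac{-3 - 2 \left(-2\right)^{2} + 6 \left(-2\right)}{2 + \left(-2\right)^{2} - -6}}{9} = -2 + \frac{2 o \frac{-3 - 8 - 12}{2 + 4 + 6}}{9} = -2 + \frac{2 o \frac{-3 - 8 - 12}{12}}{9} = -2 + \frac{2 o \frac{1}{12} \left(-23\right)}{9} = -2 + \frac{2 o \left(- \frac{23}{12}\right)}{9} = -2 + \frac{\left(- \frac{23}{6}\right) o}{9} = -2 - \frac{23 o}{54}$)
$\left(f{\left(7,3 \right)} - 8\right)^{2} = \left(\left(-2 - \frac{23}{18}\right) - 8\right)^{2} = \left(- \frac{59}{18} - 8\right)^{2} = \left(- \frac{203}{18}\right)^{2} = \frac{41209}{324}$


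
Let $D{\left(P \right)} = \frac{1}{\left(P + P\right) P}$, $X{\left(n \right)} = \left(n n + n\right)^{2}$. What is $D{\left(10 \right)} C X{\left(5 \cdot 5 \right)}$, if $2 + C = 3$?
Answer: $\frac{4225}{2} \approx 2112.5$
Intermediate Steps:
$C = 1$ ($C = -2 + 3 = 1$)
$X{\left(n \right)} = \left(n + n^{2}\right)^{2}$ ($X{\left(n \right)} = \left(n^{2} + n\right)^{2} = \left(n + n^{2}\right)^{2}$)
$D{\left(P \right)} = \frac{1}{2 P^{2}}$ ($D{\left(P \right)} = \frac{1}{2 P P} = \frac{\frac{1}{2} \frac{1}{P}}{P} = \frac{1}{2 P^{2}}$)
$D{\left(10 \right)} C X{\left(5 \cdot 5 \right)} = \frac{1}{2 \cdot 100} \cdot 1 \left(5 \cdot 5\right)^{2} \left(1 + 5 \cdot 5\right)^{2} = \frac{1}{2} \cdot \frac{1}{100} \cdot 1 \cdot 25^{2} \left(1 + 25\right)^{2} = \frac{1 \cdot 625 \cdot 26^{2}}{200} = \frac{1 \cdot 625 \cdot 676}{200} = \frac{1 \cdot 422500}{200} = \frac{1}{200} \cdot 422500 = \frac{4225}{2}$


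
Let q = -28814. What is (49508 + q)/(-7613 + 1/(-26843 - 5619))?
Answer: -671768628/247133207 ≈ -2.7182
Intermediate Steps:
(49508 + q)/(-7613 + 1/(-26843 - 5619)) = (49508 - 28814)/(-7613 + 1/(-26843 - 5619)) = 20694/(-7613 + 1/(-32462)) = 20694/(-7613 - 1/32462) = 20694/(-247133207/32462) = 20694*(-32462/247133207) = -671768628/247133207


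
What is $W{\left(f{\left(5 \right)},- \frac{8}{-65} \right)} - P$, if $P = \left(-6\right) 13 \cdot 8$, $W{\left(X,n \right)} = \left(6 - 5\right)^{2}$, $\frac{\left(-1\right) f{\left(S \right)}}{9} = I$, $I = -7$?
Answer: $625$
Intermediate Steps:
$f{\left(S \right)} = 63$ ($f{\left(S \right)} = \left(-9\right) \left(-7\right) = 63$)
$W{\left(X,n \right)} = 1$ ($W{\left(X,n \right)} = 1^{2} = 1$)
$P = -624$ ($P = \left(-78\right) 8 = -624$)
$W{\left(f{\left(5 \right)},- \frac{8}{-65} \right)} - P = 1 - -624 = 1 + 624 = 625$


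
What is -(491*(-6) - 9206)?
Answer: 12152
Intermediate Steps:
-(491*(-6) - 9206) = -(-2946 - 9206) = -1*(-12152) = 12152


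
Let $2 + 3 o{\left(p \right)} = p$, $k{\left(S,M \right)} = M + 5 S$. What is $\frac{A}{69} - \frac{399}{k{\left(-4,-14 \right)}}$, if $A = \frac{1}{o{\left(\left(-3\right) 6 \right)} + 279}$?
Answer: $\frac{7497643}{638894} \approx 11.735$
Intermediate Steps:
$o{\left(p \right)} = - \frac{2}{3} + \frac{p}{3}$
$A = \frac{3}{817}$ ($A = \frac{1}{\left(- \frac{2}{3} + \frac{\left(-3\right) 6}{3}\right) + 279} = \frac{1}{\left(- \frac{2}{3} + \frac{1}{3} \left(-18\right)\right) + 279} = \frac{1}{\left(- \frac{2}{3} - 6\right) + 279} = \frac{1}{- \frac{20}{3} + 279} = \frac{1}{\frac{817}{3}} = \frac{3}{817} \approx 0.003672$)
$\frac{A}{69} - \frac{399}{k{\left(-4,-14 \right)}} = \frac{3}{817 \cdot 69} - \frac{399}{-14 + 5 \left(-4\right)} = \frac{3}{817} \cdot \frac{1}{69} - \frac{399}{-14 - 20} = \frac{1}{18791} - \frac{399}{-34} = \frac{1}{18791} - - \frac{399}{34} = \frac{1}{18791} + \frac{399}{34} = \frac{7497643}{638894}$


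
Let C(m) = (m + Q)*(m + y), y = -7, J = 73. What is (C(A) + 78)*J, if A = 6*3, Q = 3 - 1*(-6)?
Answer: 27375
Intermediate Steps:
Q = 9 (Q = 3 + 6 = 9)
A = 18
C(m) = (-7 + m)*(9 + m) (C(m) = (m + 9)*(m - 7) = (9 + m)*(-7 + m) = (-7 + m)*(9 + m))
(C(A) + 78)*J = ((-63 + 18**2 + 2*18) + 78)*73 = ((-63 + 324 + 36) + 78)*73 = (297 + 78)*73 = 375*73 = 27375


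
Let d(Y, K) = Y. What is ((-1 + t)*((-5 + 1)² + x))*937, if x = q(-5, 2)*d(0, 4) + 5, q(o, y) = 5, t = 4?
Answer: 59031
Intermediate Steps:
x = 5 (x = 5*0 + 5 = 0 + 5 = 5)
((-1 + t)*((-5 + 1)² + x))*937 = ((-1 + 4)*((-5 + 1)² + 5))*937 = (3*((-4)² + 5))*937 = (3*(16 + 5))*937 = (3*21)*937 = 63*937 = 59031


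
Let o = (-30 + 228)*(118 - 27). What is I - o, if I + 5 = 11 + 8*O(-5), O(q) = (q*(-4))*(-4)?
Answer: -18652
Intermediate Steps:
O(q) = 16*q (O(q) = -4*q*(-4) = 16*q)
o = 18018 (o = 198*91 = 18018)
I = -634 (I = -5 + (11 + 8*(16*(-5))) = -5 + (11 + 8*(-80)) = -5 + (11 - 640) = -5 - 629 = -634)
I - o = -634 - 1*18018 = -634 - 18018 = -18652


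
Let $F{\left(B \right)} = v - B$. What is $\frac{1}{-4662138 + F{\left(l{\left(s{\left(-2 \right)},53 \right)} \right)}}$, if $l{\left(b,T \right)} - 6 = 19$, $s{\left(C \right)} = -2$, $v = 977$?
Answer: $- \frac{1}{4661186} \approx -2.1454 \cdot 10^{-7}$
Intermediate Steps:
$l{\left(b,T \right)} = 25$ ($l{\left(b,T \right)} = 6 + 19 = 25$)
$F{\left(B \right)} = 977 - B$
$\frac{1}{-4662138 + F{\left(l{\left(s{\left(-2 \right)},53 \right)} \right)}} = \frac{1}{-4662138 + \left(977 - 25\right)} = \frac{1}{-4662138 + 952} = \frac{1}{-4661186} = - \frac{1}{4661186}$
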